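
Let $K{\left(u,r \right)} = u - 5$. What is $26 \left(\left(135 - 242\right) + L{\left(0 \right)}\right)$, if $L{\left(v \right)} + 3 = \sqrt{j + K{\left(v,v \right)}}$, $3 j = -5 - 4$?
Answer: $-2860 + 52 i \sqrt{2} \approx -2860.0 + 73.539 i$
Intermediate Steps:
$K{\left(u,r \right)} = -5 + u$
$j = -3$ ($j = \frac{-5 - 4}{3} = \frac{1}{3} \left(-9\right) = -3$)
$L{\left(v \right)} = -3 + \sqrt{-8 + v}$ ($L{\left(v \right)} = -3 + \sqrt{-3 + \left(-5 + v\right)} = -3 + \sqrt{-8 + v}$)
$26 \left(\left(135 - 242\right) + L{\left(0 \right)}\right) = 26 \left(\left(135 - 242\right) - \left(3 - \sqrt{-8 + 0}\right)\right) = 26 \left(\left(135 - 242\right) - \left(3 - \sqrt{-8}\right)\right) = 26 \left(-107 - \left(3 - 2 i \sqrt{2}\right)\right) = 26 \left(-110 + 2 i \sqrt{2}\right) = -2860 + 52 i \sqrt{2}$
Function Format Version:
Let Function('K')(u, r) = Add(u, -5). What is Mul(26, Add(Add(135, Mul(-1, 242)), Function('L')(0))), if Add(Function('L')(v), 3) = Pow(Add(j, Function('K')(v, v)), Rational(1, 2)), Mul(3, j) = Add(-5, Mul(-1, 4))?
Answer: Add(-2860, Mul(52, I, Pow(2, Rational(1, 2)))) ≈ Add(-2860.0, Mul(73.539, I))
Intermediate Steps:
Function('K')(u, r) = Add(-5, u)
j = -3 (j = Mul(Rational(1, 3), Add(-5, Mul(-1, 4))) = Mul(Rational(1, 3), Add(-5, -4)) = Mul(Rational(1, 3), -9) = -3)
Function('L')(v) = Add(-3, Pow(Add(-8, v), Rational(1, 2))) (Function('L')(v) = Add(-3, Pow(Add(-3, Add(-5, v)), Rational(1, 2))) = Add(-3, Pow(Add(-8, v), Rational(1, 2))))
Mul(26, Add(Add(135, Mul(-1, 242)), Function('L')(0))) = Mul(26, Add(Add(135, Mul(-1, 242)), Add(-3, Pow(Add(-8, 0), Rational(1, 2))))) = Mul(26, Add(Add(135, -242), Add(-3, Pow(-8, Rational(1, 2))))) = Mul(26, Add(-107, Add(-3, Mul(2, I, Pow(2, Rational(1, 2)))))) = Mul(26, Add(-110, Mul(2, I, Pow(2, Rational(1, 2))))) = Add(-2860, Mul(52, I, Pow(2, Rational(1, 2))))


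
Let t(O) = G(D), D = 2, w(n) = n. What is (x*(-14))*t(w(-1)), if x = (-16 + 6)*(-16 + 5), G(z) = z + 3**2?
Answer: -16940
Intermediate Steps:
G(z) = 9 + z (G(z) = z + 9 = 9 + z)
t(O) = 11 (t(O) = 9 + 2 = 11)
x = 110 (x = -10*(-11) = 110)
(x*(-14))*t(w(-1)) = (110*(-14))*11 = -1540*11 = -16940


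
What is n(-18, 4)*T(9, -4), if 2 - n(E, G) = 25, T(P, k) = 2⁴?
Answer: -368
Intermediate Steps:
T(P, k) = 16
n(E, G) = -23 (n(E, G) = 2 - 1*25 = 2 - 25 = -23)
n(-18, 4)*T(9, -4) = -23*16 = -368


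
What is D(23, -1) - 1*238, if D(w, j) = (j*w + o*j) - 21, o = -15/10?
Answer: -561/2 ≈ -280.50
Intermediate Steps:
o = -3/2 (o = -15*1/10 = -3/2 ≈ -1.5000)
D(w, j) = -21 - 3*j/2 + j*w (D(w, j) = (j*w - 3*j/2) - 21 = (-3*j/2 + j*w) - 21 = -21 - 3*j/2 + j*w)
D(23, -1) - 1*238 = (-21 - 3/2*(-1) - 1*23) - 1*238 = (-21 + 3/2 - 23) - 238 = -85/2 - 238 = -561/2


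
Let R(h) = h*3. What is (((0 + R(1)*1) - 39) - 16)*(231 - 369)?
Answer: 7176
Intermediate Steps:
R(h) = 3*h
(((0 + R(1)*1) - 39) - 16)*(231 - 369) = (((0 + (3*1)*1) - 39) - 16)*(231 - 369) = (((0 + 3*1) - 39) - 16)*(-138) = (((0 + 3) - 39) - 16)*(-138) = ((3 - 39) - 16)*(-138) = (-36 - 16)*(-138) = -52*(-138) = 7176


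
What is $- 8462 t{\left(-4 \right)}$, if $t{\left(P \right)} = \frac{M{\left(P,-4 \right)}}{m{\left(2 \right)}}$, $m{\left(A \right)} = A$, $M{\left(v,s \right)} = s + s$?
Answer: $33848$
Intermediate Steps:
$M{\left(v,s \right)} = 2 s$
$t{\left(P \right)} = -4$ ($t{\left(P \right)} = \frac{2 \left(-4\right)}{2} = \left(-8\right) \frac{1}{2} = -4$)
$- 8462 t{\left(-4 \right)} = \left(-8462\right) \left(-4\right) = 33848$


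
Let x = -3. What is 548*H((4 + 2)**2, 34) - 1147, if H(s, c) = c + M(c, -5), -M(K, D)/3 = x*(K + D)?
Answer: 160513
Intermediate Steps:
M(K, D) = 9*D + 9*K (M(K, D) = -(-9)*(K + D) = -(-9)*(D + K) = -3*(-3*D - 3*K) = 9*D + 9*K)
H(s, c) = -45 + 10*c (H(s, c) = c + (9*(-5) + 9*c) = c + (-45 + 9*c) = -45 + 10*c)
548*H((4 + 2)**2, 34) - 1147 = 548*(-45 + 10*34) - 1147 = 548*(-45 + 340) - 1147 = 548*295 - 1147 = 161660 - 1147 = 160513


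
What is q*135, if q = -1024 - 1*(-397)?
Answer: -84645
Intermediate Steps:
q = -627 (q = -1024 + 397 = -627)
q*135 = -627*135 = -84645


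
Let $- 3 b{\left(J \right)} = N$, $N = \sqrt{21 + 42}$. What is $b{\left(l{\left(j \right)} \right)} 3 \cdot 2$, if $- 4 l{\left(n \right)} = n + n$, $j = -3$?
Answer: $- 6 \sqrt{7} \approx -15.875$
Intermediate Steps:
$l{\left(n \right)} = - \frac{n}{2}$ ($l{\left(n \right)} = - \frac{n + n}{4} = - \frac{2 n}{4} = - \frac{n}{2}$)
$N = 3 \sqrt{7}$ ($N = \sqrt{63} = 3 \sqrt{7} \approx 7.9373$)
$b{\left(J \right)} = - \sqrt{7}$ ($b{\left(J \right)} = - \frac{3 \sqrt{7}}{3} = - \sqrt{7}$)
$b{\left(l{\left(j \right)} \right)} 3 \cdot 2 = - \sqrt{7} \cdot 3 \cdot 2 = - \sqrt{7} \cdot 6 = - 6 \sqrt{7}$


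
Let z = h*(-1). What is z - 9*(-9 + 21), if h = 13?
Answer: -121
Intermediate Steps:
z = -13 (z = 13*(-1) = -13)
z - 9*(-9 + 21) = -13 - 9*(-9 + 21) = -13 - 9*12 = -13 - 108 = -121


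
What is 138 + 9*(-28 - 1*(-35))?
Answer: 201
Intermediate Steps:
138 + 9*(-28 - 1*(-35)) = 138 + 9*(-28 + 35) = 138 + 9*7 = 138 + 63 = 201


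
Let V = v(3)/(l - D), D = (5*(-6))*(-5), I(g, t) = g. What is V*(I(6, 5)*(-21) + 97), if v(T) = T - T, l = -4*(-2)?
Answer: 0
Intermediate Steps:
l = 8
D = 150 (D = -30*(-5) = 150)
v(T) = 0
V = 0 (V = 0/(8 - 1*150) = 0/(8 - 150) = 0/(-142) = 0*(-1/142) = 0)
V*(I(6, 5)*(-21) + 97) = 0*(6*(-21) + 97) = 0*(-126 + 97) = 0*(-29) = 0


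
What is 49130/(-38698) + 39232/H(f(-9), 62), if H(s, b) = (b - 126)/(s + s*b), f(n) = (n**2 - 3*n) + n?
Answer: -73976688634/19349 ≈ -3.8233e+6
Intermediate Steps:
f(n) = n**2 - 2*n
H(s, b) = (-126 + b)/(s + b*s)
49130/(-38698) + 39232/H(f(-9), 62) = 49130/(-38698) + 39232/(((-126 + 62)/(((-9*(-2 - 9)))*(1 + 62)))) = 49130*(-1/38698) + 39232/((-64/(-9*(-11)*63))) = -24565/19349 + 39232/(((1/63)*(-64)/99)) = -24565/19349 + 39232/(((1/99)*(1/63)*(-64))) = -24565/19349 + 39232/(-64/6237) = -24565/19349 + 39232*(-6237/64) = -24565/19349 - 3823281 = -73976688634/19349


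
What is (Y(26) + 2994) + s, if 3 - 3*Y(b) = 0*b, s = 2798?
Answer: 5793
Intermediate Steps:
Y(b) = 1 (Y(b) = 1 - 0*b = 1 - ⅓*0 = 1 + 0 = 1)
(Y(26) + 2994) + s = (1 + 2994) + 2798 = 2995 + 2798 = 5793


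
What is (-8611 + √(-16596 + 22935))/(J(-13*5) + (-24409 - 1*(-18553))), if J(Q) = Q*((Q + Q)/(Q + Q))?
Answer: 8611/5921 - √6339/5921 ≈ 1.4409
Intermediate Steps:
J(Q) = Q (J(Q) = Q*((2*Q)/((2*Q))) = Q*((2*Q)*(1/(2*Q))) = Q*1 = Q)
(-8611 + √(-16596 + 22935))/(J(-13*5) + (-24409 - 1*(-18553))) = (-8611 + √(-16596 + 22935))/(-13*5 + (-24409 - 1*(-18553))) = (-8611 + √6339)/(-65 + (-24409 + 18553)) = (-8611 + √6339)/(-65 - 5856) = (-8611 + √6339)/(-5921) = (-8611 + √6339)*(-1/5921) = 8611/5921 - √6339/5921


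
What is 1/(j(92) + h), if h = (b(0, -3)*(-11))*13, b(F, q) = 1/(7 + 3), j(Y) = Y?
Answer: 10/777 ≈ 0.012870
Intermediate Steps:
b(F, q) = ⅒ (b(F, q) = 1/10 = ⅒)
h = -143/10 (h = ((⅒)*(-11))*13 = -11/10*13 = -143/10 ≈ -14.300)
1/(j(92) + h) = 1/(92 - 143/10) = 1/(777/10) = 10/777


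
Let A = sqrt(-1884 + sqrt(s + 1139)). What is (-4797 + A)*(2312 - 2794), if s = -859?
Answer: 2312154 - 482*sqrt(-1884 + 2*sqrt(70)) ≈ 2.3122e+6 - 20828.0*I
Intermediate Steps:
A = sqrt(-1884 + 2*sqrt(70)) (A = sqrt(-1884 + sqrt(-859 + 1139)) = sqrt(-1884 + sqrt(280)) = sqrt(-1884 + 2*sqrt(70)) ≈ 43.212*I)
(-4797 + A)*(2312 - 2794) = (-4797 + sqrt(-1884 + 2*sqrt(70)))*(2312 - 2794) = (-4797 + sqrt(-1884 + 2*sqrt(70)))*(-482) = 2312154 - 482*sqrt(-1884 + 2*sqrt(70))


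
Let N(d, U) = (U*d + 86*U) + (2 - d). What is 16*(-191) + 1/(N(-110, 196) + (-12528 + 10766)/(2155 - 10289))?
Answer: -57070140915/18674783 ≈ -3056.0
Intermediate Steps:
N(d, U) = 2 - d + 86*U + U*d (N(d, U) = (86*U + U*d) + (2 - d) = 2 - d + 86*U + U*d)
16*(-191) + 1/(N(-110, 196) + (-12528 + 10766)/(2155 - 10289)) = 16*(-191) + 1/((2 - 1*(-110) + 86*196 + 196*(-110)) + (-12528 + 10766)/(2155 - 10289)) = -3056 + 1/((2 + 110 + 16856 - 21560) - 1762/(-8134)) = -3056 + 1/(-4592 - 1762*(-1/8134)) = -3056 + 1/(-4592 + 881/4067) = -3056 + 1/(-18674783/4067) = -3056 - 4067/18674783 = -57070140915/18674783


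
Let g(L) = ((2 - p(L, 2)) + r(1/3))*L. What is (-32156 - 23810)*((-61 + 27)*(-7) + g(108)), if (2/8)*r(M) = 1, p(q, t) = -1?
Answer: -55630204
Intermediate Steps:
r(M) = 4 (r(M) = 4*1 = 4)
g(L) = 7*L (g(L) = ((2 - 1*(-1)) + 4)*L = ((2 + 1) + 4)*L = (3 + 4)*L = 7*L)
(-32156 - 23810)*((-61 + 27)*(-7) + g(108)) = (-32156 - 23810)*((-61 + 27)*(-7) + 7*108) = -55966*(-34*(-7) + 756) = -55966*(238 + 756) = -55966*994 = -55630204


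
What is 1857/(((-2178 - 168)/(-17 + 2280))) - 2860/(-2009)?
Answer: -2811964653/1571038 ≈ -1789.9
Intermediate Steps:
1857/(((-2178 - 168)/(-17 + 2280))) - 2860/(-2009) = 1857/((-2346/2263)) - 2860*(-1/2009) = 1857/((-2346*1/2263)) + 2860/2009 = 1857/(-2346/2263) + 2860/2009 = 1857*(-2263/2346) + 2860/2009 = -1400797/782 + 2860/2009 = -2811964653/1571038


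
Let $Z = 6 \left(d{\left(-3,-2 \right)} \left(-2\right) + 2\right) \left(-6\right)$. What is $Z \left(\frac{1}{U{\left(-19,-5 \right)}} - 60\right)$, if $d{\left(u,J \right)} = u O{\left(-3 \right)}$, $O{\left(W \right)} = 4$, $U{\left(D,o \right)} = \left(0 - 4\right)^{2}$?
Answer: $\frac{112203}{2} \approx 56102.0$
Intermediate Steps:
$U{\left(D,o \right)} = 16$ ($U{\left(D,o \right)} = \left(-4\right)^{2} = 16$)
$d{\left(u,J \right)} = 4 u$ ($d{\left(u,J \right)} = u 4 = 4 u$)
$Z = -936$ ($Z = 6 \left(4 \left(-3\right) \left(-2\right) + 2\right) \left(-6\right) = 6 \left(\left(-12\right) \left(-2\right) + 2\right) \left(-6\right) = 6 \left(24 + 2\right) \left(-6\right) = 6 \cdot 26 \left(-6\right) = 156 \left(-6\right) = -936$)
$Z \left(\frac{1}{U{\left(-19,-5 \right)}} - 60\right) = - 936 \left(\frac{1}{16} - 60\right) = \left(-936\right) \left(- \frac{959}{16}\right) = \frac{112203}{2}$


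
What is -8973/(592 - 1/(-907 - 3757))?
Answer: -13950024/920363 ≈ -15.157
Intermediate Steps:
-8973/(592 - 1/(-907 - 3757)) = -8973/(592 - 1/(-4664)) = -8973/(592 - 1*(-1/4664)) = -8973/(592 + 1/4664) = -8973/2761089/4664 = -8973*4664/2761089 = -13950024/920363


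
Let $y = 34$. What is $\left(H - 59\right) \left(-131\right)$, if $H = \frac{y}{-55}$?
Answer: $\frac{429549}{55} \approx 7810.0$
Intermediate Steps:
$H = - \frac{34}{55}$ ($H = \frac{34}{-55} = 34 \left(- \frac{1}{55}\right) = - \frac{34}{55} \approx -0.61818$)
$\left(H - 59\right) \left(-131\right) = \left(- \frac{34}{55} - 59\right) \left(-131\right) = \left(- \frac{3279}{55}\right) \left(-131\right) = \frac{429549}{55}$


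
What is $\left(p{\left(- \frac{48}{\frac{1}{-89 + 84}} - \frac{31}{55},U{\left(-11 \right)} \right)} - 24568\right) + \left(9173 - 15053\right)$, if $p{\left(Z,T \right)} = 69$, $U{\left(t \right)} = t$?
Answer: $-30379$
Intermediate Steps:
$\left(p{\left(- \frac{48}{\frac{1}{-89 + 84}} - \frac{31}{55},U{\left(-11 \right)} \right)} - 24568\right) + \left(9173 - 15053\right) = \left(69 - 24568\right) + \left(9173 - 15053\right) = -24499 - 5880 = -30379$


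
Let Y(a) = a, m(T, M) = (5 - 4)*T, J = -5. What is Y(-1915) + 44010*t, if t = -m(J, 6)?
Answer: 218135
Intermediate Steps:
m(T, M) = T (m(T, M) = 1*T = T)
t = 5 (t = -1*(-5) = 5)
Y(-1915) + 44010*t = -1915 + 44010*5 = -1915 + 220050 = 218135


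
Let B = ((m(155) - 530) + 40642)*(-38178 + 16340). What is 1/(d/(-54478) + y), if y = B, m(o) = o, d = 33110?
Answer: -27239/23952634986849 ≈ -1.1372e-9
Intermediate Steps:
B = -879350746 (B = ((155 - 530) + 40642)*(-38178 + 16340) = (-375 + 40642)*(-21838) = 40267*(-21838) = -879350746)
y = -879350746
1/(d/(-54478) + y) = 1/(33110/(-54478) - 879350746) = 1/(33110*(-1/54478) - 879350746) = 1/(-16555/27239 - 879350746) = 1/(-23952634986849/27239) = -27239/23952634986849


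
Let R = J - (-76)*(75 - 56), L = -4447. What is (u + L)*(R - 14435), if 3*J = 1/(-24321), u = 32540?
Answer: -26628296549062/72963 ≈ -3.6496e+8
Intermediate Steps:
J = -1/72963 (J = (⅓)/(-24321) = (⅓)*(-1/24321) = -1/72963 ≈ -1.3706e-5)
R = 105358571/72963 (R = -1/72963 - (-76)*(75 - 56) = -1/72963 - (-76)*19 = -1/72963 - 1*(-1444) = -1/72963 + 1444 = 105358571/72963 ≈ 1444.0)
(u + L)*(R - 14435) = (32540 - 4447)*(105358571/72963 - 14435) = 28093*(-947862334/72963) = -26628296549062/72963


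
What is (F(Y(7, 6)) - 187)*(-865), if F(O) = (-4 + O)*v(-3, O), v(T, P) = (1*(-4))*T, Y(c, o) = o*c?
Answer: -232685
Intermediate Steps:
Y(c, o) = c*o
v(T, P) = -4*T
F(O) = -48 + 12*O (F(O) = (-4 + O)*(-4*(-3)) = (-4 + O)*12 = -48 + 12*O)
(F(Y(7, 6)) - 187)*(-865) = ((-48 + 12*(7*6)) - 187)*(-865) = ((-48 + 12*42) - 187)*(-865) = ((-48 + 504) - 187)*(-865) = (456 - 187)*(-865) = 269*(-865) = -232685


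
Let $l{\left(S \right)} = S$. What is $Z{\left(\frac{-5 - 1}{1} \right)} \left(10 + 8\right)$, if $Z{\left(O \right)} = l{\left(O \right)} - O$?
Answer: $0$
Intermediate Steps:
$Z{\left(O \right)} = 0$ ($Z{\left(O \right)} = O - O = 0$)
$Z{\left(\frac{-5 - 1}{1} \right)} \left(10 + 8\right) = 0 \left(10 + 8\right) = 0 \cdot 18 = 0$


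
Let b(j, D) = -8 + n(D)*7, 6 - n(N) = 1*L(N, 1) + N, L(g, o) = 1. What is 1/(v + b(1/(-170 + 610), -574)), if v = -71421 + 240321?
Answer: 1/172945 ≈ 5.7822e-6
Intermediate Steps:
n(N) = 5 - N (n(N) = 6 - (1*1 + N) = 6 - (1 + N) = 6 + (-1 - N) = 5 - N)
b(j, D) = 27 - 7*D (b(j, D) = -8 + (5 - D)*7 = -8 + (35 - 7*D) = 27 - 7*D)
v = 168900
1/(v + b(1/(-170 + 610), -574)) = 1/(168900 + (27 - 7*(-574))) = 1/(168900 + (27 + 4018)) = 1/(168900 + 4045) = 1/172945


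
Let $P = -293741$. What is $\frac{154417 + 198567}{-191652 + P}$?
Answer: $- \frac{352984}{485393} \approx -0.72721$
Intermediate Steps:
$\frac{154417 + 198567}{-191652 + P} = \frac{154417 + 198567}{-191652 - 293741} = \frac{352984}{-485393} = 352984 \left(- \frac{1}{485393}\right) = - \frac{352984}{485393}$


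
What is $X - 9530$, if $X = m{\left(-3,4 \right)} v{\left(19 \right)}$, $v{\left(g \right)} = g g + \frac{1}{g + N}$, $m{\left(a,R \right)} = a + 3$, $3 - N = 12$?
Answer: $-9530$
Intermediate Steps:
$N = -9$ ($N = 3 - 12 = -9$)
$m{\left(a,R \right)} = 3 + a$
$v{\left(g \right)} = g^{2} + \frac{1}{-9 + g}$ ($v{\left(g \right)} = g g + \frac{1}{g - 9} = g^{2} + \frac{1}{-9 + g}$)
$X = 0$ ($X = \left(3 - 3\right) \frac{1 + 19^{3} - 9 \cdot 19^{2}}{-9 + 19} = 0 \frac{1 + 6859 - 3249}{10} = 0 \cdot \frac{1}{10} \cdot 3611 = 0 \cdot \frac{3611}{10} = 0$)
$X - 9530 = 0 - 9530 = -9530$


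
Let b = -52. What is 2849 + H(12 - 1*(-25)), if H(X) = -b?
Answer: 2901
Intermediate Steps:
H(X) = 52 (H(X) = -1*(-52) = 52)
2849 + H(12 - 1*(-25)) = 2849 + 52 = 2901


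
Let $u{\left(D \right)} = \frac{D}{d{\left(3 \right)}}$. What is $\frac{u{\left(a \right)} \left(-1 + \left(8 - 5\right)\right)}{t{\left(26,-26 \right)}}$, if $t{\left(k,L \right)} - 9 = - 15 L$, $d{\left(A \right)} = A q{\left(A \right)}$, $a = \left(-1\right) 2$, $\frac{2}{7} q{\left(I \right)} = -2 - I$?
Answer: $\frac{8}{41895} \approx 0.00019095$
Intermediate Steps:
$q{\left(I \right)} = -7 - \frac{7 I}{2}$ ($q{\left(I \right)} = \frac{7 \left(-2 - I\right)}{2} = -7 - \frac{7 I}{2}$)
$a = -2$
$d{\left(A \right)} = A \left(-7 - \frac{7 A}{2}\right)$
$t{\left(k,L \right)} = 9 - 15 L$
$u{\left(D \right)} = - \frac{2 D}{105}$ ($u{\left(D \right)} = \frac{D}{\left(- \frac{7}{2}\right) 3 \left(2 + 3\right)} = \frac{D}{\left(- \frac{7}{2}\right) 3 \cdot 5} = \frac{D}{- \frac{105}{2}} = D \left(- \frac{2}{105}\right) = - \frac{2 D}{105}$)
$\frac{u{\left(a \right)} \left(-1 + \left(8 - 5\right)\right)}{t{\left(26,-26 \right)}} = \frac{\left(- \frac{2}{105}\right) \left(-2\right) \left(-1 + \left(8 - 5\right)\right)}{9 - -390} = \frac{\frac{4}{105} \left(-1 + 3\right)}{9 + 390} = \frac{\frac{4}{105} \cdot 2}{399} = \frac{8}{105} \cdot \frac{1}{399} = \frac{8}{41895}$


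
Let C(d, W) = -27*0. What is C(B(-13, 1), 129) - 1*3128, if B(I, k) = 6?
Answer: -3128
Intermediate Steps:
C(d, W) = 0
C(B(-13, 1), 129) - 1*3128 = 0 - 1*3128 = 0 - 3128 = -3128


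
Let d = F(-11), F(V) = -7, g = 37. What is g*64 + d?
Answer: 2361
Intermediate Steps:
d = -7
g*64 + d = 37*64 - 7 = 2368 - 7 = 2361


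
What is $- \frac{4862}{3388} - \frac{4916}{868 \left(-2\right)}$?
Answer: $\frac{3334}{2387} \approx 1.3967$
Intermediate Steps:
$- \frac{4862}{3388} - \frac{4916}{868 \left(-2\right)} = \left(-4862\right) \frac{1}{3388} - \frac{4916}{-1736} = - \frac{221}{154} - - \frac{1229}{434} = - \frac{221}{154} + \frac{1229}{434} = \frac{3334}{2387}$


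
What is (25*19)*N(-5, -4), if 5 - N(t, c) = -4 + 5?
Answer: 1900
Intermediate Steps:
N(t, c) = 4 (N(t, c) = 5 - (-4 + 5) = 5 - 1*1 = 5 - 1 = 4)
(25*19)*N(-5, -4) = (25*19)*4 = 475*4 = 1900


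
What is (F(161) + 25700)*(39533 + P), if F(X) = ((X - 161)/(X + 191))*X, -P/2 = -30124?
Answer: 2564371700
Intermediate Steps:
P = 60248 (P = -2*(-30124) = 60248)
F(X) = X*(-161 + X)/(191 + X) (F(X) = ((-161 + X)/(191 + X))*X = X*(-161 + X)/(191 + X))
(F(161) + 25700)*(39533 + P) = (161*(-161 + 161)/(191 + 161) + 25700)*(39533 + 60248) = (161*0/352 + 25700)*99781 = (161*(1/352)*0 + 25700)*99781 = (0 + 25700)*99781 = 25700*99781 = 2564371700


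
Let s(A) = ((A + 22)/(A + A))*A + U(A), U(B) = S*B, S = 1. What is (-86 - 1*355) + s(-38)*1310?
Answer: -60701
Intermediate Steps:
U(B) = B (U(B) = 1*B = B)
s(A) = 11 + 3*A/2 (s(A) = ((A + 22)/(A + A))*A + A = ((22 + A)/((2*A)))*A + A = ((22 + A)*(1/(2*A)))*A + A = ((22 + A)/(2*A))*A + A = (11 + A/2) + A = 11 + 3*A/2)
(-86 - 1*355) + s(-38)*1310 = (-86 - 1*355) + (11 + (3/2)*(-38))*1310 = (-86 - 355) + (11 - 57)*1310 = -441 - 46*1310 = -441 - 60260 = -60701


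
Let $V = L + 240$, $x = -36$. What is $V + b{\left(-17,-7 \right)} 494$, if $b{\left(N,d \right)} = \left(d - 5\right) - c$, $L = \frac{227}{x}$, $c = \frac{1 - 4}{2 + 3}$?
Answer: $- \frac{971623}{180} \approx -5397.9$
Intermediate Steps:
$c = - \frac{3}{5} \approx -0.6$
$L = - \frac{227}{36}$ ($L = \frac{227}{-36} = 227 \left(- \frac{1}{36}\right) = - \frac{227}{36} \approx -6.3056$)
$b{\left(N,d \right)} = - \frac{22}{5} + d$ ($b{\left(N,d \right)} = \left(d - 5\right) - - \frac{3}{5} = \left(-5 + d\right) + \frac{3}{5} = - \frac{22}{5} + d$)
$V = \frac{8413}{36}$ ($V = - \frac{227}{36} + 240 = \frac{8413}{36} \approx 233.69$)
$V + b{\left(-17,-7 \right)} 494 = \frac{8413}{36} + \left(- \frac{22}{5} - 7\right) 494 = \frac{8413}{36} - \frac{28158}{5} = - \frac{971623}{180}$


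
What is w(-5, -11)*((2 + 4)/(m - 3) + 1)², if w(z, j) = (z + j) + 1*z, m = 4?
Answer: -1029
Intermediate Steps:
w(z, j) = j + 2*z (w(z, j) = (j + z) + z = j + 2*z)
w(-5, -11)*((2 + 4)/(m - 3) + 1)² = (-11 + 2*(-5))*((2 + 4)/(4 - 3) + 1)² = (-11 - 10)*(6/1 + 1)² = -21*(6*1 + 1)² = -21*(6 + 1)² = -21*7² = -21*49 = -1029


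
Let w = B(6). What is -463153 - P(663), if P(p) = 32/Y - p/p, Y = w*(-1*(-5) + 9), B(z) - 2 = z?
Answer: -3242066/7 ≈ -4.6315e+5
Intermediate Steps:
B(z) = 2 + z
w = 8 (w = 2 + 6 = 8)
Y = 112 (Y = 8*(-1*(-5) + 9) = 8*(5 + 9) = 8*14 = 112)
P(p) = -5/7 (P(p) = 32/112 - p/p = 32*(1/112) - 1*1 = 2/7 - 1 = -5/7)
-463153 - P(663) = -463153 - 1*(-5/7) = -463153 + 5/7 = -3242066/7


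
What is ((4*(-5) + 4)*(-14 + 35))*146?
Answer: -49056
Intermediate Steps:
((4*(-5) + 4)*(-14 + 35))*146 = ((-20 + 4)*21)*146 = -16*21*146 = -336*146 = -49056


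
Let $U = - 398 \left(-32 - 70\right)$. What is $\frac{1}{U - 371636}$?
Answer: $- \frac{1}{331040} \approx -3.0208 \cdot 10^{-6}$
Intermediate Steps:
$U = 40596$ ($U = \left(-398\right) \left(-102\right) = 40596$)
$\frac{1}{U - 371636} = \frac{1}{40596 - 371636} = \frac{1}{-331040} = - \frac{1}{331040}$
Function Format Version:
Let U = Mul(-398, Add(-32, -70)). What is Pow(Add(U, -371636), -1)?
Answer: Rational(-1, 331040) ≈ -3.0208e-6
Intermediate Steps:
U = 40596 (U = Mul(-398, -102) = 40596)
Pow(Add(U, -371636), -1) = Pow(Add(40596, -371636), -1) = Pow(-331040, -1) = Rational(-1, 331040)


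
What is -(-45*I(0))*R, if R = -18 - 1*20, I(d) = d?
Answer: 0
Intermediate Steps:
R = -38 (R = -18 - 20 = -38)
-(-45*I(0))*R = -(-45*0)*(-38) = -0*(-38) = -1*0 = 0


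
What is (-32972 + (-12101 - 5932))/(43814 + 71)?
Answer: -10201/8777 ≈ -1.1622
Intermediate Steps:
(-32972 + (-12101 - 5932))/(43814 + 71) = (-32972 - 18033)/43885 = -51005*1/43885 = -10201/8777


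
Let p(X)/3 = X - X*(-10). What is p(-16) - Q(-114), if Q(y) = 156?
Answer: -684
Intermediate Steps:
p(X) = 33*X (p(X) = 3*(X - X*(-10)) = 3*(X - (-10)*X) = 3*(X + 10*X) = 3*(11*X) = 33*X)
p(-16) - Q(-114) = 33*(-16) - 1*156 = -528 - 156 = -684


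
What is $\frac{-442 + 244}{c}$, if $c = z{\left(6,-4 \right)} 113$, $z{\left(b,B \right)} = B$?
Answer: $\frac{99}{226} \approx 0.43805$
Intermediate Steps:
$c = -452$ ($c = \left(-4\right) 113 = -452$)
$\frac{-442 + 244}{c} = \frac{-442 + 244}{-452} = \left(-198\right) \left(- \frac{1}{452}\right) = \frac{99}{226}$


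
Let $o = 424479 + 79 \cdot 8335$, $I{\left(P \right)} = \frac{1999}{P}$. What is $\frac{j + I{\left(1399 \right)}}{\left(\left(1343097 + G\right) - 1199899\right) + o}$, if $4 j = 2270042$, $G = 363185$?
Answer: $\frac{1587898377}{4446936946} \approx 0.35708$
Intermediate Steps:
$j = \frac{1135021}{2}$ ($j = \frac{1}{4} \cdot 2270042 = \frac{1135021}{2} \approx 5.6751 \cdot 10^{5}$)
$o = 1082944$ ($o = 424479 + 658465 = 1082944$)
$\frac{j + I{\left(1399 \right)}}{\left(\left(1343097 + G\right) - 1199899\right) + o} = \frac{\frac{1135021}{2} + \frac{1999}{1399}}{\left(\left(1343097 + 363185\right) - 1199899\right) + 1082944} = \frac{\frac{1135021}{2} + 1999 \cdot \frac{1}{1399}}{\left(1706282 - 1199899\right) + 1082944} = \frac{\frac{1135021}{2} + \frac{1999}{1399}}{506383 + 1082944} = \frac{1587898377}{2798 \cdot 1589327} = \frac{1587898377}{2798} \cdot \frac{1}{1589327} = \frac{1587898377}{4446936946}$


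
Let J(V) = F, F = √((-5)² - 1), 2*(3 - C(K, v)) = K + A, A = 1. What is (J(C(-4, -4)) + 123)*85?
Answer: 10455 + 170*√6 ≈ 10871.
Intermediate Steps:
C(K, v) = 5/2 - K/2 (C(K, v) = 3 - (K + 1)/2 = 3 - (1 + K)/2 = 3 + (-½ - K/2) = 5/2 - K/2)
F = 2*√6 (F = √(25 - 1) = √24 = 2*√6 ≈ 4.8990)
J(V) = 2*√6
(J(C(-4, -4)) + 123)*85 = (2*√6 + 123)*85 = (123 + 2*√6)*85 = 10455 + 170*√6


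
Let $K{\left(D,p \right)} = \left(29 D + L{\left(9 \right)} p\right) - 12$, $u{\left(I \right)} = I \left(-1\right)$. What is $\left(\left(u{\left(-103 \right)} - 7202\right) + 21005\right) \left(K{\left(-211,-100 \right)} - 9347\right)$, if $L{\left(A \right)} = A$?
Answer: $-227752468$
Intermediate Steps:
$u{\left(I \right)} = - I$
$K{\left(D,p \right)} = -12 + 9 p + 29 D$ ($K{\left(D,p \right)} = \left(29 D + 9 p\right) - 12 = \left(9 p + 29 D\right) - 12 = -12 + 9 p + 29 D$)
$\left(\left(u{\left(-103 \right)} - 7202\right) + 21005\right) \left(K{\left(-211,-100 \right)} - 9347\right) = \left(\left(\left(-1\right) \left(-103\right) - 7202\right) + 21005\right) \left(\left(-12 + 9 \left(-100\right) + 29 \left(-211\right)\right) - 9347\right) = \left(\left(103 - 7202\right) + 21005\right) \left(\left(-12 - 900 - 6119\right) - 9347\right) = \left(-7099 + 21005\right) \left(-7031 - 9347\right) = 13906 \left(-16378\right) = -227752468$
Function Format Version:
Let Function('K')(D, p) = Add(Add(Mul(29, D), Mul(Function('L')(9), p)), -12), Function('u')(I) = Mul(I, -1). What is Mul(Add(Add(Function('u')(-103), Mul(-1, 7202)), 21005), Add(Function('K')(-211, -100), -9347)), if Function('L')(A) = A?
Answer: -227752468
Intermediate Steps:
Function('u')(I) = Mul(-1, I)
Function('K')(D, p) = Add(-12, Mul(9, p), Mul(29, D)) (Function('K')(D, p) = Add(Add(Mul(29, D), Mul(9, p)), -12) = Add(Add(Mul(9, p), Mul(29, D)), -12) = Add(-12, Mul(9, p), Mul(29, D)))
Mul(Add(Add(Function('u')(-103), Mul(-1, 7202)), 21005), Add(Function('K')(-211, -100), -9347)) = Mul(Add(Add(Mul(-1, -103), Mul(-1, 7202)), 21005), Add(Add(-12, Mul(9, -100), Mul(29, -211)), -9347)) = Mul(Add(Add(103, -7202), 21005), Add(Add(-12, -900, -6119), -9347)) = Mul(Add(-7099, 21005), Add(-7031, -9347)) = Mul(13906, -16378) = -227752468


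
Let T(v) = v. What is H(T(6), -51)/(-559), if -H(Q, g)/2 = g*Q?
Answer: -612/559 ≈ -1.0948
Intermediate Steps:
H(Q, g) = -2*Q*g (H(Q, g) = -2*g*Q = -2*Q*g)
H(T(6), -51)/(-559) = -2*6*(-51)/(-559) = 612*(-1/559) = -612/559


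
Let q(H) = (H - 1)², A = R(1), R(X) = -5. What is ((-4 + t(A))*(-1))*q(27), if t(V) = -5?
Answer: 6084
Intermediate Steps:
A = -5
q(H) = (-1 + H)²
((-4 + t(A))*(-1))*q(27) = ((-4 - 5)*(-1))*(-1 + 27)² = -9*(-1)*26² = 9*676 = 6084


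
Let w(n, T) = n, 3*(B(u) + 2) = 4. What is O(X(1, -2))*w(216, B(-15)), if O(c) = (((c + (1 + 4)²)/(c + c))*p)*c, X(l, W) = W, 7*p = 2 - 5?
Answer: -7452/7 ≈ -1064.6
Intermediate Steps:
p = -3/7 (p = (2 - 5)/7 = (⅐)*(-3) = -3/7 ≈ -0.42857)
B(u) = -⅔ (B(u) = -2 + (⅓)*4 = -2 + 4/3 = -⅔)
O(c) = -75/14 - 3*c/14 (O(c) = (((c + (1 + 4)²)/(c + c))*(-3/7))*c = (((c + 5²)/((2*c)))*(-3/7))*c = (((c + 25)*(1/(2*c)))*(-3/7))*c = (((25 + c)*(1/(2*c)))*(-3/7))*c = (((25 + c)/(2*c))*(-3/7))*c = (-3*(25 + c)/(14*c))*c = -75/14 - 3*c/14)
O(X(1, -2))*w(216, B(-15)) = (-75/14 - 3/14*(-2))*216 = (-75/14 + 3/7)*216 = -69/14*216 = -7452/7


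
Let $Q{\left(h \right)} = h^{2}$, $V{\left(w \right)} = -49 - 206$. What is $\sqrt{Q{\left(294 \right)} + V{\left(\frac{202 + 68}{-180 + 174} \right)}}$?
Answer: $\sqrt{86181} \approx 293.57$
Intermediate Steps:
$V{\left(w \right)} = -255$
$\sqrt{Q{\left(294 \right)} + V{\left(\frac{202 + 68}{-180 + 174} \right)}} = \sqrt{294^{2} - 255} = \sqrt{86436 - 255} = \sqrt{86181}$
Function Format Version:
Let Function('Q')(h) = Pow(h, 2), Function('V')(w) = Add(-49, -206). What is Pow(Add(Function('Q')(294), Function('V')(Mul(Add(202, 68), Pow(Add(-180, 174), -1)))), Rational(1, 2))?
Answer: Pow(86181, Rational(1, 2)) ≈ 293.57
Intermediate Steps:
Function('V')(w) = -255
Pow(Add(Function('Q')(294), Function('V')(Mul(Add(202, 68), Pow(Add(-180, 174), -1)))), Rational(1, 2)) = Pow(Add(Pow(294, 2), -255), Rational(1, 2)) = Pow(Add(86436, -255), Rational(1, 2)) = Pow(86181, Rational(1, 2))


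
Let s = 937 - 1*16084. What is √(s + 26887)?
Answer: 2*√2935 ≈ 108.35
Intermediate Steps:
s = -15147 (s = 937 - 16084 = -15147)
√(s + 26887) = √(-15147 + 26887) = √11740 = 2*√2935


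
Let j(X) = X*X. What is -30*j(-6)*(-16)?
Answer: 17280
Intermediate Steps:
j(X) = X²
-30*j(-6)*(-16) = -30*(-6)²*(-16) = -30*36*(-16) = -1080*(-16) = 17280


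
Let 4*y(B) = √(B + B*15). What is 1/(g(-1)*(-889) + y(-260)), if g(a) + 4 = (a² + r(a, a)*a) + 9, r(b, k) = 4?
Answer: -889/1580772 - I*√65/1580772 ≈ -0.00056238 - 5.1002e-6*I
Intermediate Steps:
g(a) = 5 + a² + 4*a (g(a) = -4 + ((a² + 4*a) + 9) = -4 + (9 + a² + 4*a) = 5 + a² + 4*a)
y(B) = √B (y(B) = √(B + B*15)/4 = √(B + 15*B)/4 = √(16*B)/4 = (4*√B)/4 = √B)
1/(g(-1)*(-889) + y(-260)) = 1/((5 + (-1)² + 4*(-1))*(-889) + √(-260)) = 1/((5 + 1 - 4)*(-889) + 2*I*√65) = 1/(2*(-889) + 2*I*√65) = 1/(-1778 + 2*I*√65)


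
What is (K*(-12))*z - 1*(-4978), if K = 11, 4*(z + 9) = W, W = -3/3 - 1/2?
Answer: 12431/2 ≈ 6215.5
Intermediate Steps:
W = -3/2 (W = -3*1/3 - 1*1/2 = -1 - 1/2 = -3/2 ≈ -1.5000)
z = -75/8 (z = -9 + (1/4)*(-3/2) = -9 - 3/8 = -75/8 ≈ -9.3750)
(K*(-12))*z - 1*(-4978) = (11*(-12))*(-75/8) - 1*(-4978) = -132*(-75/8) + 4978 = 2475/2 + 4978 = 12431/2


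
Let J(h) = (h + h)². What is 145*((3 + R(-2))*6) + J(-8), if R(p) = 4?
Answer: 6346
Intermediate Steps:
J(h) = 4*h² (J(h) = (2*h)² = 4*h²)
145*((3 + R(-2))*6) + J(-8) = 145*((3 + 4)*6) + 4*(-8)² = 145*(7*6) + 4*64 = 145*42 + 256 = 6090 + 256 = 6346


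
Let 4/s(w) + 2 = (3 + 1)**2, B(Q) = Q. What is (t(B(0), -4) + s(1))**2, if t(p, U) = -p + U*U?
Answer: 12996/49 ≈ 265.22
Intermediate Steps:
s(w) = 2/7 (s(w) = 4/(-2 + (3 + 1)**2) = 4/(-2 + 4**2) = 4/(-2 + 16) = 4/14 = 4*(1/14) = 2/7)
t(p, U) = U**2 - p (t(p, U) = -p + U**2 = U**2 - p)
(t(B(0), -4) + s(1))**2 = (((-4)**2 - 1*0) + 2/7)**2 = ((16 + 0) + 2/7)**2 = (16 + 2/7)**2 = (114/7)**2 = 12996/49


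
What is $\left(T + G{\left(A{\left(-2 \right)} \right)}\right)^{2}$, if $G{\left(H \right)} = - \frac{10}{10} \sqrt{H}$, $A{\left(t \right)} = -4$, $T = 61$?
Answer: $3717 - 244 i \approx 3717.0 - 244.0 i$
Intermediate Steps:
$G{\left(H \right)} = - \sqrt{H}$ ($G{\left(H \right)} = \left(-10\right) \frac{1}{10} \sqrt{H} = - \sqrt{H}$)
$\left(T + G{\left(A{\left(-2 \right)} \right)}\right)^{2} = \left(61 - \sqrt{-4}\right)^{2} = \left(61 - 2 i\right)^{2}$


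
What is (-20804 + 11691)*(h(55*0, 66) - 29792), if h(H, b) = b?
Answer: 270893038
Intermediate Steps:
(-20804 + 11691)*(h(55*0, 66) - 29792) = (-20804 + 11691)*(66 - 29792) = -9113*(-29726) = 270893038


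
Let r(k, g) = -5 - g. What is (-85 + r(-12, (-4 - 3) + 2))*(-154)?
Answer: 13090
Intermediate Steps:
(-85 + r(-12, (-4 - 3) + 2))*(-154) = (-85 + (-5 - ((-4 - 3) + 2)))*(-154) = (-85 + (-5 - (-7 + 2)))*(-154) = (-85 + (-5 - 1*(-5)))*(-154) = (-85 + (-5 + 5))*(-154) = (-85 + 0)*(-154) = -85*(-154) = 13090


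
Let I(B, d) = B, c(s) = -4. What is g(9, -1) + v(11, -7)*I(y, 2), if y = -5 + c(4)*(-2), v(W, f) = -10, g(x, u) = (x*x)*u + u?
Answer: -112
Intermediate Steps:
g(x, u) = u + u*x² (g(x, u) = x²*u + u = u*x² + u = u + u*x²)
y = 3 (y = -5 - 4*(-2) = -5 + 8 = 3)
g(9, -1) + v(11, -7)*I(y, 2) = -(1 + 9²) - 10*3 = -(1 + 81) - 30 = -1*82 - 30 = -82 - 30 = -112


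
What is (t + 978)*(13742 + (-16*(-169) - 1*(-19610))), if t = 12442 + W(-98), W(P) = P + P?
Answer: 476804544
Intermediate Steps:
W(P) = 2*P
t = 12246 (t = 12442 + 2*(-98) = 12442 - 196 = 12246)
(t + 978)*(13742 + (-16*(-169) - 1*(-19610))) = (12246 + 978)*(13742 + (-16*(-169) - 1*(-19610))) = 13224*(13742 + (2704 + 19610)) = 13224*(13742 + 22314) = 13224*36056 = 476804544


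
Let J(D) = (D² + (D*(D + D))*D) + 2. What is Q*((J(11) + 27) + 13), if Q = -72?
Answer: -203400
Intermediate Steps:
J(D) = 2 + D² + 2*D³ (J(D) = (D² + (D*(2*D))*D) + 2 = (D² + (2*D²)*D) + 2 = (D² + 2*D³) + 2 = 2 + D² + 2*D³)
Q*((J(11) + 27) + 13) = -72*(((2 + 11² + 2*11³) + 27) + 13) = -72*(((2 + 121 + 2*1331) + 27) + 13) = -72*(((2 + 121 + 2662) + 27) + 13) = -72*((2785 + 27) + 13) = -72*(2812 + 13) = -72*2825 = -203400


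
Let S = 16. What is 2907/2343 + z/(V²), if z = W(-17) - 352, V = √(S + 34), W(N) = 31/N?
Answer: -774813/132770 ≈ -5.8358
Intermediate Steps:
V = 5*√2 (V = √(16 + 34) = √50 = 5*√2 ≈ 7.0711)
z = -6015/17 (z = 31/(-17) - 352 = 31*(-1/17) - 352 = -31/17 - 352 = -6015/17 ≈ -353.82)
2907/2343 + z/(V²) = 2907/2343 - 6015/(17*((5*√2)²)) = 2907*(1/2343) - 6015/17/50 = 969/781 - 6015/17*1/50 = 969/781 - 1203/170 = -774813/132770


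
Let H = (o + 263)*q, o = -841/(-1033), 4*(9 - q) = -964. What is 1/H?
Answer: 1033/68130000 ≈ 1.5162e-5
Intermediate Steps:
q = 250 (q = 9 - 1/4*(-964) = 9 + 241 = 250)
o = 841/1033 (o = -841*(-1/1033) = 841/1033 ≈ 0.81413)
H = 68130000/1033 (H = (841/1033 + 263)*250 = (272520/1033)*250 = 68130000/1033 ≈ 65954.)
1/H = 1/(68130000/1033) = 1033/68130000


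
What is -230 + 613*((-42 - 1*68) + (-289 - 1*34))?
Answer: -265659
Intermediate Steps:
-230 + 613*((-42 - 1*68) + (-289 - 1*34)) = -230 + 613*((-42 - 68) + (-289 - 34)) = -230 + 613*(-110 - 323) = -230 + 613*(-433) = -230 - 265429 = -265659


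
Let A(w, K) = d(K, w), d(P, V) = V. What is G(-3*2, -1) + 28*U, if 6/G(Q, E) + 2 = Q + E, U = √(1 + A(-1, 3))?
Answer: -⅔ ≈ -0.66667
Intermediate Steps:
A(w, K) = w
U = 0 (U = √(1 - 1) = √0 = 0)
G(Q, E) = 6/(-2 + E + Q) (G(Q, E) = 6/(-2 + (Q + E)) = 6/(-2 + (E + Q)) = 6/(-2 + E + Q))
G(-3*2, -1) + 28*U = 6/(-2 - 1 - 3*2) + 28*0 = 6/(-2 - 1 - 6) + 0 = 6/(-9) + 0 = 6*(-⅑) + 0 = -⅔ + 0 = -⅔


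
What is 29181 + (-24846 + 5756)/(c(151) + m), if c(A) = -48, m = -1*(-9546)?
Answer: 138571024/4749 ≈ 29179.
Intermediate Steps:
m = 9546
29181 + (-24846 + 5756)/(c(151) + m) = 29181 + (-24846 + 5756)/(-48 + 9546) = 29181 - 19090/9498 = 29181 - 19090*1/9498 = 29181 - 9545/4749 = 138571024/4749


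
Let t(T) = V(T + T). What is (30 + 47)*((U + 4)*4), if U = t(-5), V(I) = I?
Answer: -1848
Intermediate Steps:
t(T) = 2*T (t(T) = T + T = 2*T)
U = -10 (U = 2*(-5) = -10)
(30 + 47)*((U + 4)*4) = (30 + 47)*((-10 + 4)*4) = 77*(-6*4) = 77*(-24) = -1848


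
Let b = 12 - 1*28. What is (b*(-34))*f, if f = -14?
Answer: -7616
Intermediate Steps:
b = -16 (b = 12 - 28 = -16)
(b*(-34))*f = -16*(-34)*(-14) = 544*(-14) = -7616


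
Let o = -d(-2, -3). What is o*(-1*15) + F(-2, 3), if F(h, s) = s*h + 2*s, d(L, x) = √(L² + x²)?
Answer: 15*√13 ≈ 54.083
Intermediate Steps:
o = -√13 (o = -√((-2)² + (-3)²) = -√(4 + 9) = -√13 ≈ -3.6056)
F(h, s) = 2*s + h*s (F(h, s) = h*s + 2*s = 2*s + h*s)
o*(-1*15) + F(-2, 3) = (-√13)*(-1*15) + 3*(2 - 2) = -√13*(-15) + 3*0 = 15*√13 + 0 = 15*√13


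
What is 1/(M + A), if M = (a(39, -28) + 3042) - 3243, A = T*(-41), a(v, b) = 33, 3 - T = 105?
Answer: 1/4014 ≈ 0.00024913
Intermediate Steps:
T = -102 (T = 3 - 1*105 = 3 - 105 = -102)
A = 4182 (A = -102*(-41) = 4182)
M = -168 (M = (33 + 3042) - 3243 = 3075 - 3243 = -168)
1/(M + A) = 1/(-168 + 4182) = 1/4014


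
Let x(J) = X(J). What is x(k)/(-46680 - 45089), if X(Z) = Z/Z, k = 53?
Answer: -1/91769 ≈ -1.0897e-5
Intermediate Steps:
X(Z) = 1
x(J) = 1
x(k)/(-46680 - 45089) = 1/(-46680 - 45089) = 1/(-91769) = 1*(-1/91769) = -1/91769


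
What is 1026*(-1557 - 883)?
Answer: -2503440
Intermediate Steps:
1026*(-1557 - 883) = 1026*(-2440) = -2503440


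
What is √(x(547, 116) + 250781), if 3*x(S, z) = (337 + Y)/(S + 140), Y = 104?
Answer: √13151217642/229 ≈ 500.78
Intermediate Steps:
x(S, z) = 147/(140 + S) (x(S, z) = ((337 + 104)/(S + 140))/3 = (441/(140 + S))/3 = 147/(140 + S))
√(x(547, 116) + 250781) = √(147/(140 + 547) + 250781) = √(147/687 + 250781) = √(147*(1/687) + 250781) = √(49/229 + 250781) = √(57428898/229) = √13151217642/229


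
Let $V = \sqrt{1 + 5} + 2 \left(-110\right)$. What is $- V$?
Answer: $220 - \sqrt{6} \approx 217.55$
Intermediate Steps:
$V = -220 + \sqrt{6}$ ($V = \sqrt{6} - 220 = -220 + \sqrt{6} \approx -217.55$)
$- V = - (-220 + \sqrt{6}) = 220 - \sqrt{6}$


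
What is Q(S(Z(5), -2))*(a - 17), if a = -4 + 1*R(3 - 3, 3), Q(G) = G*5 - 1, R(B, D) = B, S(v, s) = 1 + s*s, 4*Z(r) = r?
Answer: -504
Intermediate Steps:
Z(r) = r/4
S(v, s) = 1 + s²
Q(G) = -1 + 5*G (Q(G) = 5*G - 1 = -1 + 5*G)
a = -4 (a = -4 + 1*(3 - 3) = -4 + 1*0 = -4 + 0 = -4)
Q(S(Z(5), -2))*(a - 17) = (-1 + 5*(1 + (-2)²))*(-4 - 17) = (-1 + 5*(1 + 4))*(-21) = (-1 + 5*5)*(-21) = (-1 + 25)*(-21) = 24*(-21) = -504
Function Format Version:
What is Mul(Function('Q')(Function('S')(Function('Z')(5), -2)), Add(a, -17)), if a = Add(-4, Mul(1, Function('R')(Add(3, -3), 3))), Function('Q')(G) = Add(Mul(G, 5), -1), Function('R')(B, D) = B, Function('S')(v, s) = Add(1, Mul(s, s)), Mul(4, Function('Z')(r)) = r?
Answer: -504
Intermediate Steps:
Function('Z')(r) = Mul(Rational(1, 4), r)
Function('S')(v, s) = Add(1, Pow(s, 2))
Function('Q')(G) = Add(-1, Mul(5, G)) (Function('Q')(G) = Add(Mul(5, G), -1) = Add(-1, Mul(5, G)))
a = -4 (a = Add(-4, Mul(1, Add(3, -3))) = Add(-4, Mul(1, 0)) = Add(-4, 0) = -4)
Mul(Function('Q')(Function('S')(Function('Z')(5), -2)), Add(a, -17)) = Mul(Add(-1, Mul(5, Add(1, Pow(-2, 2)))), Add(-4, -17)) = Mul(Add(-1, Mul(5, Add(1, 4))), -21) = Mul(Add(-1, Mul(5, 5)), -21) = Mul(Add(-1, 25), -21) = Mul(24, -21) = -504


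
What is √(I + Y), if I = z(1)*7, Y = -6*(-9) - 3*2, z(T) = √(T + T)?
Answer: √(48 + 7*√2) ≈ 7.6092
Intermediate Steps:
z(T) = √2*√T (z(T) = √(2*T) = √2*√T)
Y = 48 (Y = 54 - 6 = 48)
I = 7*√2 (I = (√2*√1)*7 = (√2*1)*7 = √2*7 = 7*√2 ≈ 9.8995)
√(I + Y) = √(7*√2 + 48) = √(48 + 7*√2)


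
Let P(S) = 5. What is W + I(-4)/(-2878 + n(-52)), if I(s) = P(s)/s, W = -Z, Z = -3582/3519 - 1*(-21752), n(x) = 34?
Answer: -96748714429/4448016 ≈ -21751.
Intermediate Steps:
Z = 8504634/391 (Z = -3582*1/3519 + 21752 = -398/391 + 21752 = 8504634/391 ≈ 21751.)
W = -8504634/391 (W = -1*8504634/391 = -8504634/391 ≈ -21751.)
I(s) = 5/s
W + I(-4)/(-2878 + n(-52)) = -8504634/391 + (5/(-4))/(-2878 + 34) = -8504634/391 + (5*(-1/4))/(-2844) = -8504634/391 - 1/2844*(-5/4) = -8504634/391 + 5/11376 = -96748714429/4448016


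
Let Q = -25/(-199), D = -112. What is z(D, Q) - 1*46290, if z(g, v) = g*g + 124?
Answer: -33622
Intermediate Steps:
Q = 25/199 (Q = -25*(-1/199) = 25/199 ≈ 0.12563)
z(g, v) = 124 + g² (z(g, v) = g² + 124 = 124 + g²)
z(D, Q) - 1*46290 = (124 + (-112)²) - 1*46290 = (124 + 12544) - 46290 = 12668 - 46290 = -33622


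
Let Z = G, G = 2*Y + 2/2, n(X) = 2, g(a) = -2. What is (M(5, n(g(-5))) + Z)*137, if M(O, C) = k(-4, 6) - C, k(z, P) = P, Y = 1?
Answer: 959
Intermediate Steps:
G = 3 (G = 2*1 + 2/2 = 2 + 2*(1/2) = 2 + 1 = 3)
Z = 3
M(O, C) = 6 - C
(M(5, n(g(-5))) + Z)*137 = ((6 - 1*2) + 3)*137 = ((6 - 2) + 3)*137 = (4 + 3)*137 = 7*137 = 959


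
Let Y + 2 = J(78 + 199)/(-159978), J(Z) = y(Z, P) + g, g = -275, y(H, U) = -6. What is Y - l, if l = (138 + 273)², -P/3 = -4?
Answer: -27023963413/159978 ≈ -1.6892e+5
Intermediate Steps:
P = 12 (P = -3*(-4) = 12)
J(Z) = -281 (J(Z) = -6 - 275 = -281)
Y = -319675/159978 (Y = -2 - 281/(-159978) = -2 - 281*(-1/159978) = -2 + 281/159978 = -319675/159978 ≈ -1.9982)
l = 168921 (l = 411² = 168921)
Y - l = -319675/159978 - 1*168921 = -319675/159978 - 168921 = -27023963413/159978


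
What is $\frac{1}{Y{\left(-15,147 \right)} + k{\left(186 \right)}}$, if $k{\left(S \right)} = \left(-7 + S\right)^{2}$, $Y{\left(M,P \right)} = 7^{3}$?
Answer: $\frac{1}{32384} \approx 3.0879 \cdot 10^{-5}$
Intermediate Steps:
$Y{\left(M,P \right)} = 343$
$\frac{1}{Y{\left(-15,147 \right)} + k{\left(186 \right)}} = \frac{1}{343 + \left(-7 + 186\right)^{2}} = \frac{1}{343 + 179^{2}} = \frac{1}{343 + 32041} = \frac{1}{32384}$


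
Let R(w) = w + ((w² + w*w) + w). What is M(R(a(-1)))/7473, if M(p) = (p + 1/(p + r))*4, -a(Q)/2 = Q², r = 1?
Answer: 28/12455 ≈ 0.0022481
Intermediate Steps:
a(Q) = -2*Q²
R(w) = 2*w + 2*w² (R(w) = w + ((w² + w²) + w) = w + (2*w² + w) = w + (w + 2*w²) = 2*w + 2*w²)
M(p) = 4*p + 4/(1 + p) (M(p) = (p + 1/(p + 1))*4 = (p + 1/(1 + p))*4 = 4*p + 4/(1 + p))
M(R(a(-1)))/7473 = (4*(1 + 2*(-2*(-1)²)*(1 - 2*(-1)²) + (2*(-2*(-1)²)*(1 - 2*(-1)²))²)/(1 + 2*(-2*(-1)²)*(1 - 2*(-1)²)))/7473 = (4*(1 + 2*(-2*1)*(1 - 2*1) + (2*(-2*1)*(1 - 2*1))²)/(1 + 2*(-2*1)*(1 - 2*1)))*(1/7473) = (4*(1 + 2*(-2)*(1 - 2) + (2*(-2)*(1 - 2))²)/(1 + 2*(-2)*(1 - 2)))*(1/7473) = (4*(1 + 2*(-2)*(-1) + (2*(-2)*(-1))²)/(1 + 2*(-2)*(-1)))*(1/7473) = (4*(1 + 4 + 4²)/(1 + 4))*(1/7473) = (4*(1 + 4 + 16)/5)*(1/7473) = (4*(⅕)*21)*(1/7473) = (84/5)*(1/7473) = 28/12455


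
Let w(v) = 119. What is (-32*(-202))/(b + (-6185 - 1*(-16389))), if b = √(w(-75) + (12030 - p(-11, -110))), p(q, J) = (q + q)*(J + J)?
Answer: 65958656/104114307 - 6464*√7309/104114307 ≈ 0.62821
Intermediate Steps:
p(q, J) = 4*J*q (p(q, J) = (2*q)*(2*J) = 4*J*q)
b = √7309 (b = √(119 + (12030 - 4*(-110)*(-11))) = √(119 + (12030 - 1*4840)) = √(119 + (12030 - 4840)) = √(119 + 7190) = √7309 ≈ 85.493)
(-32*(-202))/(b + (-6185 - 1*(-16389))) = (-32*(-202))/(√7309 + (-6185 - 1*(-16389))) = 6464/(√7309 + (-6185 + 16389)) = 6464/(√7309 + 10204) = 6464/(10204 + √7309)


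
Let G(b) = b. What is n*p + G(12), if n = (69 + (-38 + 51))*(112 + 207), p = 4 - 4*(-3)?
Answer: 418540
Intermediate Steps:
p = 16 (p = 4 + 12 = 16)
n = 26158 (n = (69 + 13)*319 = 82*319 = 26158)
n*p + G(12) = 26158*16 + 12 = 418528 + 12 = 418540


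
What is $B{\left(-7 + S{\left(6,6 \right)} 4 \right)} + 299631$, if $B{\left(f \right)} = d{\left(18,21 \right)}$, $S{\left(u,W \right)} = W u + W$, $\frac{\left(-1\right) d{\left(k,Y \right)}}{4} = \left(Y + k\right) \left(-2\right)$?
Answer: $299943$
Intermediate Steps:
$d{\left(k,Y \right)} = 8 Y + 8 k$ ($d{\left(k,Y \right)} = - 4 \left(Y + k\right) \left(-2\right) = - 4 \left(- 2 Y - 2 k\right) = 8 Y + 8 k$)
$S{\left(u,W \right)} = W + W u$
$B{\left(f \right)} = 312$ ($B{\left(f \right)} = 8 \cdot 21 + 8 \cdot 18 = 168 + 144 = 312$)
$B{\left(-7 + S{\left(6,6 \right)} 4 \right)} + 299631 = 312 + 299631 = 299943$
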